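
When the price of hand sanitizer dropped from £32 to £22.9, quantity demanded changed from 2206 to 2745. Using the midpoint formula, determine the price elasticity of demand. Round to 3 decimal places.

-0.657

%Δq = (2745 − 2206)/[(2206 + 2745)/2] = 539/2475.5 ≈ 0.2177.
%Δp = (22.9 − 32)/[(32 + 22.9)/2] = -9.1/27.45 ≈ -0.3315.
Arc elasticity E = %Δq/%Δp ≈ 0.2177/-0.3315 ≈ -0.657.
|E| < 1: demand is inelastic over this range.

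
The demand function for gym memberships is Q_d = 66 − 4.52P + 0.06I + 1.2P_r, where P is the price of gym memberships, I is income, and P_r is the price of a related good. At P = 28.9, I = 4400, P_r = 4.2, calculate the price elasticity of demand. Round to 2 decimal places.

First evaluate Q_d: 66 − 4.52(28.9) + 0.06(4400) + 1.2(4.2) = 66 − 130.628 + 264 + 5.04 = 204.412.
∂Q_d/∂P = −4.52, so E_p = (−4.52)·(28.9/204.412) ≈ -0.64.
|E_p| < 1: demand is inelastic.

-0.64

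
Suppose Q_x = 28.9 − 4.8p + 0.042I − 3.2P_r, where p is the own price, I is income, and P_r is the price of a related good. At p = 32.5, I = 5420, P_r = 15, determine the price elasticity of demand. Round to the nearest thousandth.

Evaluating quantity at (p, I, P_r) gives Q_x = 28.9 − 4.8(32.5) + 0.042(5420) − 3.2(15) = 28.9 − 156 + 227.64 − 48 = 52.54.
∂Q_x/∂p = −4.8, so E_p = (−4.8)·(32.5/52.54) ≈ -2.969.
|E_p| > 1: demand is elastic.

-2.969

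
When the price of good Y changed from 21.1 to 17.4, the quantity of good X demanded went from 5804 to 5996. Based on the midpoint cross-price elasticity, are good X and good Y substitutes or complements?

%ΔQ_x = (5996 − 5804)/[(5804+5996)/2] = 192/5900 ≈ 0.0325.
%ΔP_y = (17.4 − 21.1)/[(21.1+17.4)/2] ≈ -0.1922.
E_xy = 0.0325/-0.1922 ≈ -0.169.
E_xy < 0, so the goods are complements.

complements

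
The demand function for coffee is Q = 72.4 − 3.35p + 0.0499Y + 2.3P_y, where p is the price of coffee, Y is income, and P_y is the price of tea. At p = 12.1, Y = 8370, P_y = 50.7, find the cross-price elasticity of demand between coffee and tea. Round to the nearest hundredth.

First evaluate Q: 72.4 − 3.35(12.1) + 0.0499(8370) + 2.3(50.7) = 72.4 − 40.535 + 417.663 + 116.61 = 566.138.
∂Q/∂P_y = +2.3, so E_xy = 2.3·(50.7/566.138) ≈ 0.21.
E_xy > 0: the goods are substitutes.

0.21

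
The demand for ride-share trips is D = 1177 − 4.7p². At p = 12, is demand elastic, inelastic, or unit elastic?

At p = 12, D = 500.2.
dD/dp = −2·4.7·p = −112.8.
Point elasticity E = (dD/dp)·(p/D) = -112.8 × 12/500.2 ≈ -2.706.
|E| ≈ 2.706 > 1, so demand is elastic.

elastic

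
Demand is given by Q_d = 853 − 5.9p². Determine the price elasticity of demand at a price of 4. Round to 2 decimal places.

-0.25

At p = 4, Q_d = 758.6.
dQ_d/dp = −2·5.9·p = −47.2.
Point elasticity E = (dQ_d/dp)·(p/Q_d) = -47.2 × 4/758.6 ≈ -0.25.
|E| < 1, so demand is inelastic at this price.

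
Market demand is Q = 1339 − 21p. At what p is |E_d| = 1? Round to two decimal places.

For linear demand Q = a − bp, E = −bp/(a − bp). |E| = 1 ⇒ bp = a − bp ⇒ p = a/(2b).
p = 1339/(2·21) ≈ 31.88.

31.88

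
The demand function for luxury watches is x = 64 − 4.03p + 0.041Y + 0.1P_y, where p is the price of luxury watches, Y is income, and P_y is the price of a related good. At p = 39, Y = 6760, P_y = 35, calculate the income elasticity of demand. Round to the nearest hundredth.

First evaluate x: 64 − 4.03(39) + 0.041(6760) + 0.1(35) = 64 − 157.17 + 277.16 + 3.5 = 187.49.
∂x/∂Y = +0.041, so E_I = 0.041·(6760/187.49) ≈ 1.48.
E_I > 1: normal good (luxury).

1.48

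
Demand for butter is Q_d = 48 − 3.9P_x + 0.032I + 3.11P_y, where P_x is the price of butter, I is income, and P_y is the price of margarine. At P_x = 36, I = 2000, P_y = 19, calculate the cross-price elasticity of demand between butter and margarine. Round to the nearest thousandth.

1.925

Evaluating quantity at (P_x, I, P_y) gives Q_d = 48 − 3.9(36) + 0.032(2000) + 3.11(19) = 48 − 140.4 + 64 + 59.09 = 30.69.
∂Q_d/∂P_y = +3.11, so E_xy = 3.11·(19/30.69) ≈ 1.925.
E_xy > 0: the goods are substitutes.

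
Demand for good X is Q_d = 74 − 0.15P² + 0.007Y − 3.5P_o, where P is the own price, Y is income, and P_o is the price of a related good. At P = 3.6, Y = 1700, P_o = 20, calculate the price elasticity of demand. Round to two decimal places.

First evaluate Q_d: 74 − 0.15(3.6)² + 0.007(1700) − 3.5(20) = 74 − 1.944 + 11.9 − 70 = 13.956.
∂Q_d/∂P = −2·0.15·P = -1.08, so E_p = -1.08·(3.6/13.956) ≈ -0.28.
|E_p| < 1: demand is inelastic.

-0.28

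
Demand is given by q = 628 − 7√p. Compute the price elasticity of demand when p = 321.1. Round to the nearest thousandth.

-0.125

At p = 321.1, q = 502.5652.
dq/dp = −7/(2√p) = −7/(2·17.9193).
Point elasticity E = (dq/dp)·(p/q) = -0.1953 × 321.1/502.5652 ≈ -0.125.
|E| < 1, so demand is inelastic at this price.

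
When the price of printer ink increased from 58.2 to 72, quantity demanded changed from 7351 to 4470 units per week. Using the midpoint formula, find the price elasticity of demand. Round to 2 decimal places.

%ΔQ = (4470 − 7351)/[(7351 + 4470)/2] = -2881/5910.5 ≈ -0.4874.
%ΔP = (72 − 58.2)/[(58.2 + 72)/2] = 13.8/65.1 ≈ 0.2120.
Arc elasticity E = %ΔQ/%ΔP ≈ -0.4874/0.2120 ≈ -2.30.
|E| > 1: demand is elastic over this range.

-2.30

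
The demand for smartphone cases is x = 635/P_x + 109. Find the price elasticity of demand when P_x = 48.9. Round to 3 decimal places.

-0.106

At P_x = 48.9, x = 121.9857.
dx/dP_x = −635/P_x² = −0.2656.
Point elasticity E = (dx/dP_x)·(P_x/x) = -0.2656 × 48.9/121.9857 ≈ -0.106.
|E| < 1, so demand is inelastic at this price.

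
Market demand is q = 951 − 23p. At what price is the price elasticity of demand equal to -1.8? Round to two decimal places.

Set −bp/(a − bp) = −1.8 ⇒ bp = 1.8(a − bp) ⇒ bp(1+1.8) = 1.8·a.
p = 1.8·951/(23·2.8) ≈ 26.58.

26.58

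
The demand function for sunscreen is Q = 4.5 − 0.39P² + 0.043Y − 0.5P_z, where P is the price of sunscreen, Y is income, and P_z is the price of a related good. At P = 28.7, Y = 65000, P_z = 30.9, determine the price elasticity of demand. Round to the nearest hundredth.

Evaluating quantity at (P, Y, P_z) gives Q = 4.5 − 0.39(28.7)² + 0.043(65000) − 0.5(30.9) = 4.5 − 321.2391 + 2795 − 15.45 = 2462.8109.
∂Q/∂P = −2·0.39·P = -22.386, so E_p = -22.386·(28.7/2462.8109) ≈ -0.26.
|E_p| < 1: demand is inelastic.

-0.26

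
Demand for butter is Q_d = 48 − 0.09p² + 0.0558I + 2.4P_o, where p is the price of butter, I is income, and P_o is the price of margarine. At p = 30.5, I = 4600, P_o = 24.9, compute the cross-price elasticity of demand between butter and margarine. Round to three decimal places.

First evaluate Q_d: 48 − 0.09(30.5)² + 0.0558(4600) + 2.4(24.9) = 48 − 83.7225 + 256.68 + 59.76 = 280.7175.
∂Q_d/∂P_o = +2.4, so E_xy = 2.4·(24.9/280.7175) ≈ 0.213.
E_xy > 0: the goods are substitutes.

0.213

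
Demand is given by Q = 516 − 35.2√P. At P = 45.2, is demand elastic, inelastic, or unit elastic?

At P = 45.2, Q = 279.3471.
dQ/dP = −35.2/(2√P) = −35.2/(2·6.7231).
Point elasticity E = (dQ/dP)·(P/Q) = -2.6178 × 45.2/279.3471 ≈ -0.424.
|E| ≈ 0.424 < 1, so demand is inelastic.

inelastic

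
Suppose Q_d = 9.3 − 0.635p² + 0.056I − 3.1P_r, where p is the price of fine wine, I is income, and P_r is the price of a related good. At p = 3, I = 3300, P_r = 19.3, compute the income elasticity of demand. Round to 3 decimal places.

First evaluate Q_d: 9.3 − 0.635(3)² + 0.056(3300) − 3.1(19.3) = 9.3 − 5.715 + 184.8 − 59.83 = 128.555.
∂Q_d/∂I = +0.056, so E_I = 0.056·(3300/128.555) ≈ 1.438.
E_I > 1: normal good (luxury).

1.438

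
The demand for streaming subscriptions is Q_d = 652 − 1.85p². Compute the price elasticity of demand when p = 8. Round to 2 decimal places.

-0.44

At p = 8, Q_d = 533.6.
dQ_d/dp = −2·1.85·p = −29.6.
Point elasticity E = (dQ_d/dp)·(p/Q_d) = -29.6 × 8/533.6 ≈ -0.44.
|E| < 1, so demand is inelastic at this price.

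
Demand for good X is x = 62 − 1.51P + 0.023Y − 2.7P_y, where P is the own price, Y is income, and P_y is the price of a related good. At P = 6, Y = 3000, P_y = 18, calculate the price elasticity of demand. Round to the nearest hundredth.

Substituting, x = 62 − 1.51(6) + 0.023(3000) − 2.7(18) = 62 − 9.06 + 69 − 48.6 = 73.34.
∂x/∂P = −1.51, so E_p = (−1.51)·(6/73.34) ≈ -0.12.
|E_p| < 1: demand is inelastic.

-0.12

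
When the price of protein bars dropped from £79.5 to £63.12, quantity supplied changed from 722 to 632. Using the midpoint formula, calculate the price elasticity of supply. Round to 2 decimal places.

0.58

%ΔQ = (632 − 722)/[(722 + 632)/2] = -90/677 ≈ -0.1329.
%Δp = (63.12 − 79.5)/[(79.5 + 63.12)/2] = -16.38/71.31 ≈ -0.2297.
Arc elasticity E = %ΔQ/%Δp ≈ -0.1329/-0.2297 ≈ 0.58.
|E| < 1: supply is inelastic over this range.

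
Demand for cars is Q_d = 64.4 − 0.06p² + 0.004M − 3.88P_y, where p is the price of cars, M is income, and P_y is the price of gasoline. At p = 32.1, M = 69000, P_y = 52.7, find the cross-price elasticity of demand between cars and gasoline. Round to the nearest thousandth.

-2.759

First evaluate Q_d: 64.4 − 0.06(32.1)² + 0.004(69000) − 3.88(52.7) = 64.4 − 61.8246 + 276 − 204.476 = 74.0994.
∂Q_d/∂P_y = −3.88, so E_xy = -3.88·(52.7/74.0994) ≈ -2.759.
E_xy < 0: the goods are complements.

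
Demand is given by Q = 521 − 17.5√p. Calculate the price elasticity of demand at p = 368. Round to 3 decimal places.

At p = 368, Q = 185.2918.
dQ/dp = −17.5/(2√p) = −17.5/(2·19.1833).
Point elasticity E = (dQ/dp)·(p/Q) = -0.4561 × 368/185.2918 ≈ -0.906.
|E| < 1, so demand is inelastic at this price.

-0.906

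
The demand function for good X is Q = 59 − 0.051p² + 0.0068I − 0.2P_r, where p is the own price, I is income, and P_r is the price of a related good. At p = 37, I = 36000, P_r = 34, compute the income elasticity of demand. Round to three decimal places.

Q = 59 − 0.051(37)² + 0.0068(36000) − 0.2(34) = 59 − 69.819 + 244.8 − 6.8 = 227.181.
∂Q/∂I = +0.0068, so E_I = 0.0068·(36000/227.181) ≈ 1.078.
E_I > 1: normal good (luxury).

1.078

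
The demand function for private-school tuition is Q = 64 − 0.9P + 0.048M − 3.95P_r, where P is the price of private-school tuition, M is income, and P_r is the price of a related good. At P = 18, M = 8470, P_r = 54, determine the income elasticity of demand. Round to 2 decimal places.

Evaluating quantity at (P, M, P_r) gives Q = 64 − 0.9(18) + 0.048(8470) − 3.95(54) = 64 − 16.2 + 406.56 − 213.3 = 241.06.
∂Q/∂M = +0.048, so E_I = 0.048·(8470/241.06) ≈ 1.69.
E_I > 1: normal good (luxury).

1.69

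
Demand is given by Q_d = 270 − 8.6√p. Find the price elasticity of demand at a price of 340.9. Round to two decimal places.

At p = 340.9, Q_d = 111.2141.
dQ_d/dp = −8.6/(2√p) = −8.6/(2·18.4635).
Point elasticity E = (dQ_d/dp)·(p/Q_d) = -0.2329 × 340.9/111.2141 ≈ -0.71.
|E| < 1, so demand is inelastic at this price.

-0.71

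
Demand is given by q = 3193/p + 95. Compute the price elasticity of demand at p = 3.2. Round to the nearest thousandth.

At p = 3.2, q = 1092.8125.
dq/dp = −3193/p² = −311.8164.
Point elasticity E = (dq/dp)·(p/q) = -311.8164 × 3.2/1092.8125 ≈ -0.913.
|E| < 1, so demand is inelastic at this price.

-0.913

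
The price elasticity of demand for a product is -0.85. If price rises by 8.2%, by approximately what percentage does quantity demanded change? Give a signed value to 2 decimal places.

%ΔQ ≈ E × %ΔP = (-0.85) × (8.2%) = -6.97%.

-6.97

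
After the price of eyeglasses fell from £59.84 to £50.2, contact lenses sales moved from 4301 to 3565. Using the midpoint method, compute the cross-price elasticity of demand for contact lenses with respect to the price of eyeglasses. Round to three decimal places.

%ΔQ_x = (3565 − 4301)/[(4301+3565)/2] = -736/3933 ≈ -0.1871.
%ΔP_y = (50.2 − 59.84)/[(59.84+50.2)/2] ≈ -0.1752.
E_xy = -0.1871/-0.1752 ≈ 1.068.
E_xy > 0, so contact lenses and eyeglasses are substitutes.

1.068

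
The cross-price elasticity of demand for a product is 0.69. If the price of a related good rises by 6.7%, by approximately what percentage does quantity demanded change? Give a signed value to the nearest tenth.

%ΔQ ≈ E × %ΔP_y = (0.69) × (6.7%) ≈ 4.6%.

4.6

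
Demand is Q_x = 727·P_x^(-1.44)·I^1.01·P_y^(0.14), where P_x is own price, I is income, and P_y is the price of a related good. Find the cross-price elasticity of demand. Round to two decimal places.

For a Cobb–Douglas (constant-elasticity) form Q_x = A·P_y^α·…, the elasticity with respect to P_y equals the exponent α at every point.
Here the exponent on P_y is 0.14, so the cross-price elasticity of demand is 0.14.

0.14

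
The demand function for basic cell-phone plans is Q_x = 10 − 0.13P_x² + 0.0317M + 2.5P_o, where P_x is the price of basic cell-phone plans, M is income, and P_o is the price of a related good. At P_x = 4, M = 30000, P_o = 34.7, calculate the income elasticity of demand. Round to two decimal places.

Evaluating quantity at (P_x, M, P_o) gives Q_x = 10 − 0.13(4)² + 0.0317(30000) + 2.5(34.7) = 10 − 2.08 + 951 + 86.75 = 1045.67.
∂Q_x/∂M = +0.0317, so E_I = 0.0317·(30000/1045.67) ≈ 0.91.
E_I ∈ (0,1): normal good (necessity).

0.91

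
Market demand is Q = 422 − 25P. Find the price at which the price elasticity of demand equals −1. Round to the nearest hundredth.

For linear demand Q = a − bP, E = −bP/(a − bP). |E| = 1 ⇒ bP = a − bP ⇒ P = a/(2b).
P = 422/(2·25) = 8.44.

8.44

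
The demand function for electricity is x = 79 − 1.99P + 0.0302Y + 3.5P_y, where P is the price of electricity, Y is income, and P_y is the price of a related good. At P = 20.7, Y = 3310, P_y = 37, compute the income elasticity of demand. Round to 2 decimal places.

0.37

At the given point, x = 79 − 1.99(20.7) + 0.0302(3310) + 3.5(37) = 79 − 41.193 + 99.962 + 129.5 = 267.269.
∂x/∂Y = +0.0302, so E_I = 0.0302·(3310/267.269) ≈ 0.37.
E_I ∈ (0,1): normal good (necessity).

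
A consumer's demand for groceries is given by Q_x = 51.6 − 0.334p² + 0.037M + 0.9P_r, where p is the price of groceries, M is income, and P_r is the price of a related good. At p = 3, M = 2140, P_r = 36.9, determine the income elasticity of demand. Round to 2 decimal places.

0.49

First evaluate Q_x: 51.6 − 0.334(3)² + 0.037(2140) + 0.9(36.9) = 51.6 − 3.006 + 79.18 + 33.21 = 160.984.
∂Q_x/∂M = +0.037, so E_I = 0.037·(2140/160.984) ≈ 0.49.
E_I ∈ (0,1): normal good (necessity).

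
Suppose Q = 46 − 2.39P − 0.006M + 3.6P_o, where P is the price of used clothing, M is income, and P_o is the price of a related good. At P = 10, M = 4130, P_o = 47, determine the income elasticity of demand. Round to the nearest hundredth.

-0.15

At the given point, Q = 46 − 2.39(10) − 0.006(4130) + 3.6(47) = 46 − 23.9 − 24.78 + 169.2 = 166.52.
∂Q/∂M = −0.006, so E_I = -0.006·(4130/166.52) ≈ -0.15.
E_I < 0: inferior good.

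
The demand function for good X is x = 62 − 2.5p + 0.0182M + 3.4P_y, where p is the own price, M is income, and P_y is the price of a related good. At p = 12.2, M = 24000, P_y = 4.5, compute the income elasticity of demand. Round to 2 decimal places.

0.90

At the given point, x = 62 − 2.5(12.2) + 0.0182(24000) + 3.4(4.5) = 62 − 30.5 + 436.8 + 15.3 = 483.6.
∂x/∂M = +0.0182, so E_I = 0.0182·(24000/483.6) ≈ 0.90.
E_I ∈ (0,1): normal good (necessity).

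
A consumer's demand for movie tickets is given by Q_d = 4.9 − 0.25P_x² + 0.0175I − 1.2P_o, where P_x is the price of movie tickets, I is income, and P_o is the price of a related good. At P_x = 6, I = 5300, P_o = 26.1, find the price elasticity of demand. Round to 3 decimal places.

Q_d = 4.9 − 0.25(6)² + 0.0175(5300) − 1.2(26.1) = 4.9 − 9 + 92.75 − 31.32 = 57.33.
∂Q_d/∂P_x = −2·0.25·P_x = -3, so E_p = -3·(6/57.33) ≈ -0.314.
|E_p| < 1: demand is inelastic.

-0.314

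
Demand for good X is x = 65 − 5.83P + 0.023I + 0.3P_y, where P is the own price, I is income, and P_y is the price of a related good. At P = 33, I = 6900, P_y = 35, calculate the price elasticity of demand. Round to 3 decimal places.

Substituting, x = 65 − 5.83(33) + 0.023(6900) + 0.3(35) = 65 − 192.39 + 158.7 + 10.5 = 41.81.
∂x/∂P = −5.83, so E_p = (−5.83)·(33/41.81) ≈ -4.602.
|E_p| > 1: demand is elastic.

-4.602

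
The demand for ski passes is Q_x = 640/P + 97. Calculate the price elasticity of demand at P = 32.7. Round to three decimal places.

At P = 32.7, Q_x = 116.5719.
dQ_x/dP = −640/P² = −0.5985.
Point elasticity E = (dQ_x/dP)·(P/Q_x) = -0.5985 × 32.7/116.5719 ≈ -0.168.
|E| < 1, so demand is inelastic at this price.

-0.168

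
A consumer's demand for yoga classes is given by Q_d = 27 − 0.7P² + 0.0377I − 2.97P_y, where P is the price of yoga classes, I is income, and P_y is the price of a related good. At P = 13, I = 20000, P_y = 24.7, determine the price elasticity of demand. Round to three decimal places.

-0.401

First evaluate Q_d: 27 − 0.7(13)² + 0.0377(20000) − 2.97(24.7) = 27 − 118.3 + 754 − 73.359 = 589.341.
∂Q_d/∂P = −2·0.7·P = -18.2, so E_p = -18.2·(13/589.341) ≈ -0.401.
|E_p| < 1: demand is inelastic.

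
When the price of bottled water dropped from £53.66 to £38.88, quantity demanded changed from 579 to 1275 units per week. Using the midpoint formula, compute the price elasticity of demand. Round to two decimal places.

%ΔQ = (1275 − 579)/[(579 + 1275)/2] = 696/927 ≈ 0.7508.
%ΔP = (38.88 − 53.66)/[(53.66 + 38.88)/2] = -14.78/46.27 ≈ -0.3194.
Arc elasticity E = %ΔQ/%ΔP ≈ 0.7508/-0.3194 ≈ -2.35.
|E| > 1: demand is elastic over this range.

-2.35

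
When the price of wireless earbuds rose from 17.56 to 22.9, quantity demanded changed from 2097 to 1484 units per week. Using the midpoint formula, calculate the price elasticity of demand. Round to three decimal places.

%ΔQ = (1484 − 2097)/[(2097 + 1484)/2] = -613/1790.5 ≈ -0.3424.
%ΔP = (22.9 − 17.56)/[(17.56 + 22.9)/2] = 5.34/20.23 ≈ 0.2640.
Arc elasticity E = %ΔQ/%ΔP ≈ -0.3424/0.2640 ≈ -1.297.
|E| > 1: demand is elastic over this range.

-1.297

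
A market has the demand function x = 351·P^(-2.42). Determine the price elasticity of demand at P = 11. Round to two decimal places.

-2.42

For a Cobb–Douglas (constant-elasticity) form x = A·P^α·…, the elasticity with respect to P equals the exponent α at every point.
Here the exponent on P is -2.42, so the price elasticity of demand is -2.42.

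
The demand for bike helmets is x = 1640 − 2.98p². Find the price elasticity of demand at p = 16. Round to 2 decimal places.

At p = 16, x = 877.12.
dx/dp = −2·2.98·p = −95.36.
Point elasticity E = (dx/dp)·(p/x) = -95.36 × 16/877.12 ≈ -1.74.
|E| > 1, so demand is elastic at this price.

-1.74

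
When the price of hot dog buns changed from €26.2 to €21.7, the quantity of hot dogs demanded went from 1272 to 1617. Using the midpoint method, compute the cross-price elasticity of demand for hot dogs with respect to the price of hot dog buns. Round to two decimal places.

%ΔQ_x = (1617 − 1272)/[(1272+1617)/2] = 345/1444.5 ≈ 0.2388.
%ΔP_y = (21.7 − 26.2)/[(26.2+21.7)/2] ≈ -0.1879.
E_xy = 0.2388/-0.1879 ≈ -1.27.
E_xy < 0, so hot dogs and hot dog buns are complements.

-1.27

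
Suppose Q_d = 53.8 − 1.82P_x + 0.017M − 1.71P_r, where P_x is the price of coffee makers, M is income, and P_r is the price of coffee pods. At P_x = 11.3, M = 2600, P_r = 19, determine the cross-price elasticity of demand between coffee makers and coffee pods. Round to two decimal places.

First evaluate Q_d: 53.8 − 1.82(11.3) + 0.017(2600) − 1.71(19) = 53.8 − 20.566 + 44.2 − 32.49 = 44.944.
∂Q_d/∂P_r = −1.71, so E_xy = -1.71·(19/44.944) ≈ -0.72.
E_xy < 0: the goods are complements.

-0.72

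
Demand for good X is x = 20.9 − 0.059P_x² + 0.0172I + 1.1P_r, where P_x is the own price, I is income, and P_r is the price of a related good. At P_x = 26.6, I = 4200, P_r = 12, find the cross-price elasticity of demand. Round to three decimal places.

0.204

First evaluate x: 20.9 − 0.059(26.6)² + 0.0172(4200) + 1.1(12) = 20.9 − 41.746 + 72.24 + 13.2 = 64.594.
∂x/∂P_r = +1.1, so E_xy = 1.1·(12/64.594) ≈ 0.204.
E_xy > 0: the goods are substitutes.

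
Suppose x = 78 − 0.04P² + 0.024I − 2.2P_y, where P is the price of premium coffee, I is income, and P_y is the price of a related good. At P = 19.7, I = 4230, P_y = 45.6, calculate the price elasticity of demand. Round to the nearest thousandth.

At the given point, x = 78 − 0.04(19.7)² + 0.024(4230) − 2.2(45.6) = 78 − 15.5236 + 101.52 − 100.32 = 63.6764.
∂x/∂P = −2·0.04·P = -1.576, so E_p = -1.576·(19.7/63.6764) ≈ -0.488.
|E_p| < 1: demand is inelastic.

-0.488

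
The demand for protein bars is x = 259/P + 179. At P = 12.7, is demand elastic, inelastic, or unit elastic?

At P = 12.7, x = 199.3937.
dx/dP = −259/P² = −1.6058.
Point elasticity E = (dx/dP)·(P/x) = -1.6058 × 12.7/199.3937 ≈ -0.102.
|E| ≈ 0.102 < 1, so demand is inelastic.

inelastic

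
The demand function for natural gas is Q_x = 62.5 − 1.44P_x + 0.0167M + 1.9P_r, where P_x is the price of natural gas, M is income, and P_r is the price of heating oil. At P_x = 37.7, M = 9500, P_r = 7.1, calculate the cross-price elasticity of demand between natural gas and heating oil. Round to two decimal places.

0.07

At the given point, Q_x = 62.5 − 1.44(37.7) + 0.0167(9500) + 1.9(7.1) = 62.5 − 54.288 + 158.65 + 13.49 = 180.352.
∂Q_x/∂P_r = +1.9, so E_xy = 1.9·(7.1/180.352) ≈ 0.07.
E_xy > 0: the goods are substitutes.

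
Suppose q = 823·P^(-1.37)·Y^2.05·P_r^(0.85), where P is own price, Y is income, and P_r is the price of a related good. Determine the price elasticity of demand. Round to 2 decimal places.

-1.37

For a Cobb–Douglas (constant-elasticity) form q = A·P^α·…, the elasticity with respect to P equals the exponent α at every point.
Here the exponent on P is -1.37, so the price elasticity of demand is -1.37.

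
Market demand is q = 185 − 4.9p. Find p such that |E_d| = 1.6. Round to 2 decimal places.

Set −bp/(a − bp) = −1.6 ⇒ bp = 1.6(a − bp) ⇒ bp(1+1.6) = 1.6·a.
p = 1.6·185/(4.9·2.6) ≈ 23.23.

23.23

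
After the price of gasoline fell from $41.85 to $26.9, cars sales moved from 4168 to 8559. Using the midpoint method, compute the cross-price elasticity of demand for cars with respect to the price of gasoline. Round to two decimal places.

%ΔQ_x = (8559 − 4168)/[(4168+8559)/2] = 4391/6363.5 ≈ 0.6900.
%ΔP_y = (26.9 − 41.85)/[(41.85+26.9)/2] ≈ -0.4349.
E_xy = 0.6900/-0.4349 ≈ -1.59.
E_xy < 0, so cars and gasoline are complements.

-1.59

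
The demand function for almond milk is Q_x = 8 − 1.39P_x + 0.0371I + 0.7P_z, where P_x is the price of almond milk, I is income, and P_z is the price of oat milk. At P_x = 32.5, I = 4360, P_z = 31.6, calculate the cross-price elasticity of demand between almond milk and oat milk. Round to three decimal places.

0.151

At the given point, Q_x = 8 − 1.39(32.5) + 0.0371(4360) + 0.7(31.6) = 8 − 45.175 + 161.756 + 22.12 = 146.701.
∂Q_x/∂P_z = +0.7, so E_xy = 0.7·(31.6/146.701) ≈ 0.151.
E_xy > 0: the goods are substitutes.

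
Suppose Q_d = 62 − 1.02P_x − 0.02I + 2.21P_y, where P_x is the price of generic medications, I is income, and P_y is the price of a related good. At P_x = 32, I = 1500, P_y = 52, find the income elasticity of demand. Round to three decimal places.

Substituting, Q_d = 62 − 1.02(32) − 0.02(1500) + 2.21(52) = 62 − 32.64 − 30 + 114.92 = 114.28.
∂Q_d/∂I = −0.02, so E_I = -0.02·(1500/114.28) ≈ -0.263.
E_I < 0: inferior good.

-0.263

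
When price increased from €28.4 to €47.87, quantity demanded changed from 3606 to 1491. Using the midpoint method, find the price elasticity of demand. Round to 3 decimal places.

%Δq = (1491 − 3606)/[(3606 + 1491)/2] = -2115/2548.5 ≈ -0.8299.
%ΔP = (47.87 − 28.4)/[(28.4 + 47.87)/2] = 19.47/38.135 ≈ 0.5106.
Arc elasticity E = %Δq/%ΔP ≈ -0.8299/0.5106 ≈ -1.625.
|E| > 1: demand is elastic over this range.

-1.625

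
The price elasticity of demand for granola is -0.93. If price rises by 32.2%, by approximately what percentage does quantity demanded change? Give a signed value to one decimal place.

-29.9

%ΔQ ≈ E × %ΔP = (-0.93) × (32.2%) ≈ -29.9%.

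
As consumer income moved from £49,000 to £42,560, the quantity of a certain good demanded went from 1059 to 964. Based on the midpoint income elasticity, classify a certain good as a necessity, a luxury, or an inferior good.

%ΔQ = (964 − 1059)/[(1059+964)/2] = -95/1011.5 ≈ -0.0939.
%ΔY = (42,560 − 49,000)/[(49,000+42,560)/2] = -6440/45780 ≈ -0.1407.
E_I = %ΔQ/%ΔY ≈ 0.668.
E_I ∈ (0,1): normal good (necessity).

necessity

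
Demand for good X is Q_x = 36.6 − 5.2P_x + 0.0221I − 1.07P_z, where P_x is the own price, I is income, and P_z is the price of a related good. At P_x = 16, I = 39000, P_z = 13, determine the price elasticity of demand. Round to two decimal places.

-0.10

At the given point, Q_x = 36.6 − 5.2(16) + 0.0221(39000) − 1.07(13) = 36.6 − 83.2 + 861.9 − 13.91 = 801.39.
∂Q_x/∂P_x = −5.2, so E_p = (−5.2)·(16/801.39) ≈ -0.10.
|E_p| < 1: demand is inelastic.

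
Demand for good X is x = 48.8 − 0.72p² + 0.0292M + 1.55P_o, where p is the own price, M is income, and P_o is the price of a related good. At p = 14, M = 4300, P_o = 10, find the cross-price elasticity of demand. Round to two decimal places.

x = 48.8 − 0.72(14)² + 0.0292(4300) + 1.55(10) = 48.8 − 141.12 + 125.56 + 15.5 = 48.74.
∂x/∂P_o = +1.55, so E_xy = 1.55·(10/48.74) ≈ 0.32.
E_xy > 0: the goods are substitutes.

0.32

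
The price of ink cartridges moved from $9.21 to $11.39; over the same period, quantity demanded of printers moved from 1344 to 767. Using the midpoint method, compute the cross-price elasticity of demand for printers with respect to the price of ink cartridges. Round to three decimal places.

-2.583

%ΔQ_x = (767 − 1344)/[(1344+767)/2] = -577/1055.5 ≈ -0.5467.
%ΔP_y = (11.39 − 9.21)/[(9.21+11.39)/2] ≈ 0.2117.
E_xy = -0.5467/0.2117 ≈ -2.583.
E_xy < 0, so printers and ink cartridges are complements.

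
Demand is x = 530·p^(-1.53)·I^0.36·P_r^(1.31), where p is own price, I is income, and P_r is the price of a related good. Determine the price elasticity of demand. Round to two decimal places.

-1.53

For a Cobb–Douglas (constant-elasticity) form x = A·p^α·…, the elasticity with respect to p equals the exponent α at every point.
Here the exponent on p is -1.53, so the price elasticity of demand is -1.53.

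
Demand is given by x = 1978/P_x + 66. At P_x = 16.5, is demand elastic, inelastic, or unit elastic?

At P_x = 16.5, x = 185.8788.
dx/dP_x = −1978/P_x² = −7.2654.
Point elasticity E = (dx/dP_x)·(P_x/x) = -7.2654 × 16.5/185.8788 ≈ -0.645.
|E| ≈ 0.645 < 1, so demand is inelastic.

inelastic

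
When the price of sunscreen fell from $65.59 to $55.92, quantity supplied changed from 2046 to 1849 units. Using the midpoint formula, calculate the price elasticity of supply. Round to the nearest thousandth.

0.636

%Δq = (1849 − 2046)/[(2046 + 1849)/2] = -197/1947.5 ≈ -0.1012.
%ΔP = (55.92 − 65.59)/[(65.59 + 55.92)/2] = -9.67/60.755 ≈ -0.1592.
Arc elasticity E = %Δq/%ΔP ≈ -0.1012/-0.1592 ≈ 0.636.
|E| < 1: supply is inelastic over this range.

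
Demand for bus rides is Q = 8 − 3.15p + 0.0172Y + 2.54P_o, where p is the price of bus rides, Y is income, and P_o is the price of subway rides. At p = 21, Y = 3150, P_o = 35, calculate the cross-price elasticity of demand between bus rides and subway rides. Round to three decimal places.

At the given point, Q = 8 − 3.15(21) + 0.0172(3150) + 2.54(35) = 8 − 66.15 + 54.18 + 88.9 = 84.93.
∂Q/∂P_o = +2.54, so E_xy = 2.54·(35/84.93) ≈ 1.047.
E_xy > 0: the goods are substitutes.

1.047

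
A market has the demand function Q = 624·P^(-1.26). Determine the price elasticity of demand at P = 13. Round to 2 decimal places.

-1.26

For a Cobb–Douglas (constant-elasticity) form Q = A·P^α·…, the elasticity with respect to P equals the exponent α at every point.
Here the exponent on P is -1.26, so the price elasticity of demand is -1.26.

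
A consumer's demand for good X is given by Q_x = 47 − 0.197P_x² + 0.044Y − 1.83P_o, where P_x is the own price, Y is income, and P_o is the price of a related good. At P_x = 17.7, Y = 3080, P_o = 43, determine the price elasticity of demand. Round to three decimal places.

-2.931

At the given point, Q_x = 47 − 0.197(17.7)² + 0.044(3080) − 1.83(43) = 47 − 61.7181 + 135.52 − 78.69 = 42.1119.
∂Q_x/∂P_x = −2·0.197·P_x = -6.9738, so E_p = -6.9738·(17.7/42.1119) ≈ -2.931.
|E_p| > 1: demand is elastic.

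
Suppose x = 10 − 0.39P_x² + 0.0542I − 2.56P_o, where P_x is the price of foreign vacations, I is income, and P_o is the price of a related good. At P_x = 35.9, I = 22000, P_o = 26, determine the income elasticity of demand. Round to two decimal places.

Evaluating quantity at (P_x, I, P_o) gives x = 10 − 0.39(35.9)² + 0.0542(22000) − 2.56(26) = 10 − 502.6359 + 1192.4 − 66.56 = 633.2041.
∂x/∂I = +0.0542, so E_I = 0.0542·(22000/633.2041) ≈ 1.88.
E_I > 1: normal good (luxury).

1.88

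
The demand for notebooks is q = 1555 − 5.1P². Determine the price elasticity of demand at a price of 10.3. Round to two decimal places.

At P = 10.3, q = 1013.941.
dq/dP = −2·5.1·P = −105.06.
Point elasticity E = (dq/dP)·(P/q) = -105.06 × 10.3/1013.941 ≈ -1.07.
|E| > 1, so demand is elastic at this price.

-1.07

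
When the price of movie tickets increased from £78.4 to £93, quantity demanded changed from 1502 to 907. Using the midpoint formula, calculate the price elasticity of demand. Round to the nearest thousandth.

%ΔQ = (907 − 1502)/[(1502 + 907)/2] = -595/1204.5 ≈ -0.4940.
%ΔP = (93 − 78.4)/[(78.4 + 93)/2] = 14.6/85.7 ≈ 0.1704.
Arc elasticity E = %ΔQ/%ΔP ≈ -0.4940/0.1704 ≈ -2.900.
|E| > 1: demand is elastic over this range.

-2.900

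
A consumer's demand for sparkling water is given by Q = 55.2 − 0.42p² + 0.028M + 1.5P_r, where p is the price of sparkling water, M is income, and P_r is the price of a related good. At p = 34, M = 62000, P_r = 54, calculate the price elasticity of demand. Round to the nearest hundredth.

-0.70

First evaluate Q: 55.2 − 0.42(34)² + 0.028(62000) + 1.5(54) = 55.2 − 485.52 + 1736 + 81 = 1386.68.
∂Q/∂p = −2·0.42·p = -28.56, so E_p = -28.56·(34/1386.68) ≈ -0.70.
|E_p| < 1: demand is inelastic.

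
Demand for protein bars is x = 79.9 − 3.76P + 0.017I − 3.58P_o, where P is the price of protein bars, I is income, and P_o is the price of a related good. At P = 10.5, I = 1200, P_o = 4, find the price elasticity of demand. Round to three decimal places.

At the given point, x = 79.9 − 3.76(10.5) + 0.017(1200) − 3.58(4) = 79.9 − 39.48 + 20.4 − 14.32 = 46.5.
∂x/∂P = −3.76, so E_p = (−3.76)·(10.5/46.5) ≈ -0.849.
|E_p| < 1: demand is inelastic.

-0.849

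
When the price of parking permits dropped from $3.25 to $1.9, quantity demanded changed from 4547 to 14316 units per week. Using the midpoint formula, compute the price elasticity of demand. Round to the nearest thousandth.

-1.976

%Δq = (14316 − 4547)/[(4547 + 14316)/2] = 9769/9431.5 ≈ 1.0358.
%ΔP = (1.9 − 3.25)/[(3.25 + 1.9)/2] = -1.35/2.575 ≈ -0.5243.
Arc elasticity E = %Δq/%ΔP ≈ 1.0358/-0.5243 ≈ -1.976.
|E| > 1: demand is elastic over this range.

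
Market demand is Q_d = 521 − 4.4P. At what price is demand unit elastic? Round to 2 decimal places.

59.20

For linear demand Q_d = a − bP, E = −bP/(a − bP). |E| = 1 ⇒ bP = a − bP ⇒ P = a/(2b).
P = 521/(2·4.4) ≈ 59.20.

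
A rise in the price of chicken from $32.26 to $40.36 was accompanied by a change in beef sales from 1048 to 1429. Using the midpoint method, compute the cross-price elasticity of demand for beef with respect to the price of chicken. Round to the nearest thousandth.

%ΔQ_x = (1429 − 1048)/[(1048+1429)/2] = 381/1238.5 ≈ 0.3076.
%ΔP_y = (40.36 − 32.26)/[(32.26+40.36)/2] ≈ 0.2231.
E_xy = 0.3076/0.2231 ≈ 1.379.
E_xy > 0, so beef and chicken are substitutes.

1.379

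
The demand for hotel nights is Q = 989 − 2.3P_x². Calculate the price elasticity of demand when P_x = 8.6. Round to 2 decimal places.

-0.42

At P_x = 8.6, Q = 818.892.
dQ/dP_x = −2·2.3·P_x = −39.56.
Point elasticity E = (dQ/dP_x)·(P_x/Q) = -39.56 × 8.6/818.892 ≈ -0.42.
|E| < 1, so demand is inelastic at this price.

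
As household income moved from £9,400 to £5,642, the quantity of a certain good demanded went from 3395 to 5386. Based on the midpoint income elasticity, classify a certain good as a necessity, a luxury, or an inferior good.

inferior

%ΔQ = (5386 − 3395)/[(3395+5386)/2] = 1991/4390.5 ≈ 0.4535.
%ΔY = (5,642 − 9,400)/[(9,400+5,642)/2] = -3758/7521 ≈ -0.4997.
E_I = %ΔQ/%ΔY ≈ -0.908.
E_I < 0: inferior good.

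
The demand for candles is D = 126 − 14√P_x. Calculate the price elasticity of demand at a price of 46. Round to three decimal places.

-1.529

At P_x = 46, D = 31.0474.
dD/dP_x = −14/(2√P_x) = −14/(2·6.7823).
Point elasticity E = (dD/dP_x)·(P_x/D) = -1.0321 × 46/31.0474 ≈ -1.529.
|E| > 1, so demand is elastic at this price.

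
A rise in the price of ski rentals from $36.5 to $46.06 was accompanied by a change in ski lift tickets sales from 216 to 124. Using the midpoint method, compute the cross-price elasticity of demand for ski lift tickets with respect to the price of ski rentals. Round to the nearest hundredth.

%ΔQ_x = (124 − 216)/[(216+124)/2] = -92/170 ≈ -0.5412.
%ΔP_y = (46.06 − 36.5)/[(36.5+46.06)/2] ≈ 0.2316.
E_xy = -0.5412/0.2316 ≈ -2.34.
E_xy < 0, so ski lift tickets and ski rentals are complements.

-2.34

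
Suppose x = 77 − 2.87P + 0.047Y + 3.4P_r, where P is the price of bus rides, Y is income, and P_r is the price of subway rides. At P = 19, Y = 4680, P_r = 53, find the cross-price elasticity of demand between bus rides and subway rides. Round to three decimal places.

Substituting, x = 77 − 2.87(19) + 0.047(4680) + 3.4(53) = 77 − 54.53 + 219.96 + 180.2 = 422.63.
∂x/∂P_r = +3.4, so E_xy = 3.4·(53/422.63) ≈ 0.426.
E_xy > 0: the goods are substitutes.

0.426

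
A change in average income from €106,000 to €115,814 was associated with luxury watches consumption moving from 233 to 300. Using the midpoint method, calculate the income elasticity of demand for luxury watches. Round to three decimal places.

2.841

%ΔQ = (300 − 233)/[(233+300)/2] = 67/266.5 ≈ 0.2514.
%ΔY = (115,814 − 106,000)/[(106,000+115,814)/2] = 9814/110907 ≈ 0.0885.
E_I = %ΔQ/%ΔY ≈ 2.841.
E_I > 1: normal good (luxury).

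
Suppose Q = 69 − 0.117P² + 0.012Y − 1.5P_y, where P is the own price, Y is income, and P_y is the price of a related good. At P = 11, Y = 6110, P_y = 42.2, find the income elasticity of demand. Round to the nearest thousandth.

Evaluating quantity at (P, Y, P_y) gives Q = 69 − 0.117(11)² + 0.012(6110) − 1.5(42.2) = 69 − 14.157 + 73.32 − 63.3 = 64.863.
∂Q/∂Y = +0.012, so E_I = 0.012·(6110/64.863) ≈ 1.130.
E_I > 1: normal good (luxury).

1.130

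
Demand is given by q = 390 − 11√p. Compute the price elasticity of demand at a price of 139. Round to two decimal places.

At p = 139, q = 260.3119.
dq/dp = −11/(2√p) = −11/(2·11.7898).
Point elasticity E = (dq/dp)·(p/q) = -0.4665 × 139/260.3119 ≈ -0.25.
|E| < 1, so demand is inelastic at this price.

-0.25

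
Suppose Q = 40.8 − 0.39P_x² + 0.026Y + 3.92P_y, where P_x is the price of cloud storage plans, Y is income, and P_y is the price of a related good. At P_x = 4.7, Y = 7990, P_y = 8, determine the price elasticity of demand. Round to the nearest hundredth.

-0.06

First evaluate Q: 40.8 − 0.39(4.7)² + 0.026(7990) + 3.92(8) = 40.8 − 8.6151 + 207.74 + 31.36 = 271.2849.
∂Q/∂P_x = −2·0.39·P_x = -3.666, so E_p = -3.666·(4.7/271.2849) ≈ -0.06.
|E_p| < 1: demand is inelastic.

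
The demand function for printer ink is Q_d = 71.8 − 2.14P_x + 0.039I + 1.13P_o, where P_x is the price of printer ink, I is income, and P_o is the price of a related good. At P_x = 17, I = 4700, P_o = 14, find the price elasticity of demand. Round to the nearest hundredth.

-0.16

At the given point, Q_d = 71.8 − 2.14(17) + 0.039(4700) + 1.13(14) = 71.8 − 36.38 + 183.3 + 15.82 = 234.54.
∂Q_d/∂P_x = −2.14, so E_p = (−2.14)·(17/234.54) ≈ -0.16.
|E_p| < 1: demand is inelastic.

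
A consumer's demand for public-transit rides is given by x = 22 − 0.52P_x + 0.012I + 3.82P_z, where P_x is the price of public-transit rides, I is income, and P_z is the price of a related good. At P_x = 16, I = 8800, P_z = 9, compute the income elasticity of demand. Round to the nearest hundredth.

x = 22 − 0.52(16) + 0.012(8800) + 3.82(9) = 22 − 8.32 + 105.6 + 34.38 = 153.66.
∂x/∂I = +0.012, so E_I = 0.012·(8800/153.66) ≈ 0.69.
E_I ∈ (0,1): normal good (necessity).

0.69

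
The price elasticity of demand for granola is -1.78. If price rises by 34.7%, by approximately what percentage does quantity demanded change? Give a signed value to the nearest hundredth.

%ΔQ ≈ E × %ΔP = (-1.78) × (34.7%) ≈ -61.77%.

-61.77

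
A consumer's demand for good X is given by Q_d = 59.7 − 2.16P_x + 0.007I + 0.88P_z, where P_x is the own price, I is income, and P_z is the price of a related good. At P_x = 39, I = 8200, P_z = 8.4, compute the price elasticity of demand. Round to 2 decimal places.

Evaluating quantity at (P_x, I, P_z) gives Q_d = 59.7 − 2.16(39) + 0.007(8200) + 0.88(8.4) = 59.7 − 84.24 + 57.4 + 7.392 = 40.252.
∂Q_d/∂P_x = −2.16, so E_p = (−2.16)·(39/40.252) ≈ -2.09.
|E_p| > 1: demand is elastic.

-2.09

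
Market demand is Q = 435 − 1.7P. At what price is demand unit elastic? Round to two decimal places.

For linear demand Q = a − bP, E = −bP/(a − bP). |E| = 1 ⇒ bP = a − bP ⇒ P = a/(2b).
P = 435/(2·1.7) ≈ 127.94.

127.94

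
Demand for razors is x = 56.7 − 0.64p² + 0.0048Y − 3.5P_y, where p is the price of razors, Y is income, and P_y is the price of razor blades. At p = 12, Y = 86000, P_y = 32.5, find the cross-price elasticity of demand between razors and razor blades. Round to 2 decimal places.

Substituting, x = 56.7 − 0.64(12)² + 0.0048(86000) − 3.5(32.5) = 56.7 − 92.16 + 412.8 − 113.75 = 263.59.
∂x/∂P_y = −3.5, so E_xy = -3.5·(32.5/263.59) ≈ -0.43.
E_xy < 0: the goods are complements.

-0.43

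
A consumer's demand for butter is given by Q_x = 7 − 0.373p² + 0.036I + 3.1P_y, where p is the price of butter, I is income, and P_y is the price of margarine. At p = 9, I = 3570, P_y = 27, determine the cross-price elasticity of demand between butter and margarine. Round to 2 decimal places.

0.44

At the given point, Q_x = 7 − 0.373(9)² + 0.036(3570) + 3.1(27) = 7 − 30.213 + 128.52 + 83.7 = 189.007.
∂Q_x/∂P_y = +3.1, so E_xy = 3.1·(27/189.007) ≈ 0.44.
E_xy > 0: the goods are substitutes.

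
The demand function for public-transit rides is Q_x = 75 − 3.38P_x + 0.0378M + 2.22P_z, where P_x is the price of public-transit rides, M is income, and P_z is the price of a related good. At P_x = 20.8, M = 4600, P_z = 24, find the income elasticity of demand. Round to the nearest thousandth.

Substituting, Q_x = 75 − 3.38(20.8) + 0.0378(4600) + 2.22(24) = 75 − 70.304 + 173.88 + 53.28 = 231.856.
∂Q_x/∂M = +0.0378, so E_I = 0.0378·(4600/231.856) ≈ 0.750.
E_I ∈ (0,1): normal good (necessity).

0.750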